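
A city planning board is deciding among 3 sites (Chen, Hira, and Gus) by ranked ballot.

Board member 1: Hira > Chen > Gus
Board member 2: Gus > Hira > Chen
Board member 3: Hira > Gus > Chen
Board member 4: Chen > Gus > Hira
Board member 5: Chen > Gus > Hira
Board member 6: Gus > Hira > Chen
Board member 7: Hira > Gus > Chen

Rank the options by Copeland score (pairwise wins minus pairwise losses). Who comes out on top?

Gus

Pairwise results:
  Chen vs Hira: Hira wins 5–2.
  Chen vs Gus: Gus wins 4–3.
  Hira vs Gus: Gus wins 4–3.
Copeland scores (wins − losses):
  Chen: 0 − 2 = -2
  Hira: 1 − 1 = 0
  Gus: 2 − 0 = 2
Gus has the best Copeland score.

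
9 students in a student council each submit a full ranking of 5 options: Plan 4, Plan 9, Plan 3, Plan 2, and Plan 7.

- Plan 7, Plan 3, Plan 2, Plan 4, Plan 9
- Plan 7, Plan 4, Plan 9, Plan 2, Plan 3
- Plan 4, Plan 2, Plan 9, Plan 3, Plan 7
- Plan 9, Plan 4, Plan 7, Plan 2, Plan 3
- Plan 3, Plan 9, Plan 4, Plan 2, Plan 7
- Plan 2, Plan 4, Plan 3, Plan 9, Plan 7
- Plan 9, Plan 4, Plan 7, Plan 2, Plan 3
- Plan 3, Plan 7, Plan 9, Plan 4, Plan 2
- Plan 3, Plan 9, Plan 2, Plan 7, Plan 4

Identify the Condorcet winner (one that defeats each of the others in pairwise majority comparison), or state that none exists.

Head-to-head results (9 voters total):
Plan 4 vs Plan 9: Plan 9 wins 5–4.
Plan 4 vs Plan 3: Plan 4 wins 5–4.
Plan 4 vs Plan 2: Plan 4 wins 6–3.
Plan 4 vs Plan 7: Plan 4 wins 5–4.
Plan 9 vs Plan 3: Plan 3 wins 5–4.
Plan 9 vs Plan 2: Plan 9 wins 6–3.
Plan 9 vs Plan 7: Plan 9 wins 6–3.
Plan 3 vs Plan 2: Plan 2 wins 5–4.
Plan 3 vs Plan 7: Plan 3 wins 5–4.
Plan 2 vs Plan 7: Plan 7 wins 5–4.
No candidate beats all others: Plan 4 beats Plan 3 beats Plan 9 beats Plan 4, a majority cycle.

No Condorcet winner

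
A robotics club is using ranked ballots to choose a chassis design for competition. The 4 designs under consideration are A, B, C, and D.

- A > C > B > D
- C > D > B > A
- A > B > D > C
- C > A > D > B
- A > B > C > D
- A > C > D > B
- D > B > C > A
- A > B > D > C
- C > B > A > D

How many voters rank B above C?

4

Ballots ranking B above C: 4.
Ballots ranking C above B: 5.
So 4 of 9 voters prefer B to C.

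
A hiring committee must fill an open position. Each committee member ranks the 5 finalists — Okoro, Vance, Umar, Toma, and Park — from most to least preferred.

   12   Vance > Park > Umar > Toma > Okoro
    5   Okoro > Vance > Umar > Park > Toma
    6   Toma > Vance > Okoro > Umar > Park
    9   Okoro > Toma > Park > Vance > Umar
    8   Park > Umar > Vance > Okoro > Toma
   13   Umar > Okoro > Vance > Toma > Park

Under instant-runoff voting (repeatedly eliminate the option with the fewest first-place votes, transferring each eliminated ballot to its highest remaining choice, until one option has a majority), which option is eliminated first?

Toma

Round 1: Okoro 14, Umar 13, Vance 12, Park 8, Toma 6. Toma has the fewest and is eliminated.
Round 2: Vance 18, Okoro 14, Umar 13, Park 8. Park has the fewest and is eliminated.
Round 3: Umar 21, Vance 18, Okoro 14. Okoro has the fewest and is eliminated.
Round 4: Vance 32, Umar 21. Vance has a majority.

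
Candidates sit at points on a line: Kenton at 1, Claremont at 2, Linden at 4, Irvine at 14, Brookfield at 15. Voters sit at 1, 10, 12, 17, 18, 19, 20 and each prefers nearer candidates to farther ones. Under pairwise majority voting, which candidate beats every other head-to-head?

With single-peaked preferences on a line, the Condorcet winner is the candidate closest to the median voter.
The median voter (position 17) is closest to Brookfield at 15.
Check: Brookfield vs Irvine — voters closer to Brookfield: 4 of 7.

Brookfield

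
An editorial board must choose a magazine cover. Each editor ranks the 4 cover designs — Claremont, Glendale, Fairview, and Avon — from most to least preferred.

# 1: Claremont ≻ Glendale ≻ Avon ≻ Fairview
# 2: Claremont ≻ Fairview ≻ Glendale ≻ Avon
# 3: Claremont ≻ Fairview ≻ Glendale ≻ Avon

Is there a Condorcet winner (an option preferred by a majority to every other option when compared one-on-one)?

Yes

Head-to-head results (3 voters total):
Claremont vs Glendale: Claremont wins 3–0.
Claremont vs Fairview: Claremont wins 3–0.
Claremont vs Avon: Claremont wins 3–0.
Glendale vs Fairview: Fairview wins 2–1.
Glendale vs Avon: Glendale wins 3–0.
Fairview vs Avon: Fairview wins 2–1.
Claremont beats each rival — Glendale (3–0), Fairview (3–0), Avon (3–0) — so Claremont is the Condorcet winner.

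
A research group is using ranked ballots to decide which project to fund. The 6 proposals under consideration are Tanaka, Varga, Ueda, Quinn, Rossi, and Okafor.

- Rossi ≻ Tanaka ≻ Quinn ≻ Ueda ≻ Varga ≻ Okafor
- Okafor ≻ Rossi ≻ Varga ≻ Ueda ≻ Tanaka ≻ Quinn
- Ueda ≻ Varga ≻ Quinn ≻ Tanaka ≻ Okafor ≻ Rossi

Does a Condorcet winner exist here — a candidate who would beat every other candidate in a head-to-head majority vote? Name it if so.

Head-to-head results (3 voters total):
Tanaka vs Varga: Varga wins 2–1.
Tanaka vs Ueda: Ueda wins 2–1.
Tanaka vs Quinn: Tanaka wins 2–1.
Tanaka vs Rossi: Rossi wins 2–1.
Tanaka vs Okafor: Tanaka wins 2–1.
Varga vs Ueda: Ueda wins 2–1.
Varga vs Quinn: Varga wins 2–1.
Varga vs Rossi: Rossi wins 2–1.
Varga vs Okafor: Varga wins 2–1.
Ueda vs Quinn: Ueda wins 2–1.
Ueda vs Rossi: Rossi wins 2–1.
Ueda vs Okafor: Ueda wins 2–1.
Quinn vs Rossi: Rossi wins 2–1.
Quinn vs Okafor: Quinn wins 2–1.
Rossi vs Okafor: Okafor wins 2–1.
No candidate beats all others: Tanaka beats Okafor beats Rossi beats Tanaka, a majority cycle.

There is no Condorcet winner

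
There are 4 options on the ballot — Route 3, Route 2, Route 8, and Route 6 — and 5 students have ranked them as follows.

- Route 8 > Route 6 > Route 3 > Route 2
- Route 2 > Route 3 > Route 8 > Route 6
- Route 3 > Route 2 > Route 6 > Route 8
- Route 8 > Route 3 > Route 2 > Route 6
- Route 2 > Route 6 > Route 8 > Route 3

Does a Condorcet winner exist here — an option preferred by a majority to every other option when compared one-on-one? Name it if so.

No Condorcet winner

Head-to-head results (5 voters total):
Route 3 vs Route 2: Route 3 wins 3–2.
Route 3 vs Route 8: Route 8 wins 3–2.
Route 3 vs Route 6: Route 3 wins 3–2.
Route 2 vs Route 8: Route 2 wins 3–2.
Route 2 vs Route 6: Route 2 wins 4–1.
Route 8 vs Route 6: Route 8 wins 3–2.
No candidate beats all others: Route 3 beats Route 2 beats Route 8 beats Route 3, a majority cycle.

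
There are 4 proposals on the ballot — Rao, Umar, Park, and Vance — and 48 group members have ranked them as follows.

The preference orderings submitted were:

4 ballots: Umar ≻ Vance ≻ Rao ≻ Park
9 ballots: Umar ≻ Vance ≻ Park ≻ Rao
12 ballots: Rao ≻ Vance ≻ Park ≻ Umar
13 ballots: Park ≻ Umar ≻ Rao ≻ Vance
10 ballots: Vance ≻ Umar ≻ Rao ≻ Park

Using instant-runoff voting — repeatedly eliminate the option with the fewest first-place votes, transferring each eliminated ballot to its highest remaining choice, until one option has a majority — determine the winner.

Park

Round 1: Umar 13, Park 13, Rao 12, Vance 10. Vance has the fewest and is eliminated.
Round 2: Umar 23, Park 13, Rao 12. Rao has the fewest and is eliminated.
Round 3: Park 25, Umar 23. Park has a majority.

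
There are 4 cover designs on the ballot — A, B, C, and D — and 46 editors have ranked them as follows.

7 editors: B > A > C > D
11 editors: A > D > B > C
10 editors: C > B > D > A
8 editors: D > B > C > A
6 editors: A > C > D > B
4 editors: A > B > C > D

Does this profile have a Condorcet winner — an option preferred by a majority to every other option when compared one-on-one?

Head-to-head results (46 voters total):
A vs B: B wins 25–21.
A vs C: A wins 28–18.
A vs D: A wins 28–18.
B vs C: B wins 30–16.
B vs D: D wins 25–21.
C vs D: C wins 27–19.
No candidate beats all others: A beats D beats B beats A, a majority cycle.

No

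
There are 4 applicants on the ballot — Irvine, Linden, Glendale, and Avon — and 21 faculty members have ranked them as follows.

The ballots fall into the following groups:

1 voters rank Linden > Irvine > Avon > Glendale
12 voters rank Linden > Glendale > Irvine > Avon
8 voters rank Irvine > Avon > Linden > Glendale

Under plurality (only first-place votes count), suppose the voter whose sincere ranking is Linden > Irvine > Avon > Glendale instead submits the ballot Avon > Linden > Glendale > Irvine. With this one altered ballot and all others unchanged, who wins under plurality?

Linden

First-place totals with the altered ballot: Irvine 8, Linden 12, Glendale 0, Avon 1.
The winner is unchanged: still Linden.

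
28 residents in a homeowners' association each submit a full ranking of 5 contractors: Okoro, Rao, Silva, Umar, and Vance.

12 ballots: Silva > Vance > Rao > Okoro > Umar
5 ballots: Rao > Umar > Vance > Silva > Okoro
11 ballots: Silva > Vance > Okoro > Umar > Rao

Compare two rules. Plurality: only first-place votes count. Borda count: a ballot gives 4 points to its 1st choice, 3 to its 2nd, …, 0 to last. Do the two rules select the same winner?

Plurality first-place counts: Okoro 0, Rao 5, Silva 23, Umar 0, Vance 0 → Silva.
Borda totals: Okoro 34, Rao 44, Silva 97, Umar 26, Vance 79 → Silva.
The two rules agree on Silva.

Yes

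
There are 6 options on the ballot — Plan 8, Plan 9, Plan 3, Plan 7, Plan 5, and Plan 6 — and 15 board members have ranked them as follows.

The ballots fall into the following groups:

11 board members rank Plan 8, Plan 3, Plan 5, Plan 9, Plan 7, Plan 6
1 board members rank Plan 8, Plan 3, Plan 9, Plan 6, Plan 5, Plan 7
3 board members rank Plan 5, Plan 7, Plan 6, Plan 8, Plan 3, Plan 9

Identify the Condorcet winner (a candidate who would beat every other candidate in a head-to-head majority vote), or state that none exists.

Plan 8

Head-to-head results (15 voters total):
Plan 8 vs Plan 9: Plan 8 wins 15–0.
Plan 8 vs Plan 3: Plan 8 wins 15–0.
Plan 8 vs Plan 7: Plan 8 wins 12–3.
Plan 8 vs Plan 5: Plan 8 wins 12–3.
Plan 8 vs Plan 6: Plan 8 wins 12–3.
Plan 9 vs Plan 3: Plan 3 wins 15–0.
Plan 9 vs Plan 7: Plan 9 wins 12–3.
Plan 9 vs Plan 5: Plan 5 wins 14–1.
Plan 9 vs Plan 6: Plan 9 wins 12–3.
Plan 3 vs Plan 7: Plan 3 wins 12–3.
Plan 3 vs Plan 5: Plan 3 wins 12–3.
Plan 3 vs Plan 6: Plan 3 wins 12–3.
Plan 7 vs Plan 5: Plan 5 wins 15–0.
Plan 7 vs Plan 6: Plan 7 wins 14–1.
Plan 5 vs Plan 6: Plan 5 wins 14–1.
Plan 8 beats each rival — Plan 9 (15–0), Plan 3 (15–0), Plan 7 (12–3), Plan 5 (12–3), Plan 6 (12–3) — so Plan 8 is the Condorcet winner.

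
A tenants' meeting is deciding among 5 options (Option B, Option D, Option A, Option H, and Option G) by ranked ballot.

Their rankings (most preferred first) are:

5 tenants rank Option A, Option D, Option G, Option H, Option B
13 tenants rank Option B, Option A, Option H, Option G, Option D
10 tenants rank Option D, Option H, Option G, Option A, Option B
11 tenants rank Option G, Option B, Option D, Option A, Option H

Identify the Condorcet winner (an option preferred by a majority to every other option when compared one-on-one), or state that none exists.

Head-to-head results (39 voters total):
Option B vs Option D: Option B wins 24–15.
Option B vs Option A: Option B wins 24–15.
Option B vs Option H: Option B wins 24–15.
Option B vs Option G: Option G wins 26–13.
Option D vs Option A: Option D wins 21–18.
Option D vs Option H: Option D wins 26–13.
Option D vs Option G: Option G wins 24–15.
Option A vs Option H: Option A wins 29–10.
Option A vs Option G: Option G wins 21–18.
Option H vs Option G: Option H wins 23–16.
No candidate beats all others: Option B beats Option H beats Option G beats Option B, a majority cycle.

There is no Condorcet winner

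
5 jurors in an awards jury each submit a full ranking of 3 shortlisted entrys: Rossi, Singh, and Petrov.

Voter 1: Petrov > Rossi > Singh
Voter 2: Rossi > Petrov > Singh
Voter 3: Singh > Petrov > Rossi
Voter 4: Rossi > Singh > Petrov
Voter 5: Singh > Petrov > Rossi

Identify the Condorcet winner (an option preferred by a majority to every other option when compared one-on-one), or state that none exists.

None — there is no Condorcet winner

Head-to-head results (5 voters total):
Rossi vs Singh: Rossi wins 3–2.
Rossi vs Petrov: Petrov wins 3–2.
Singh vs Petrov: Singh wins 3–2.
No candidate beats all others: Rossi beats Singh beats Petrov beats Rossi, a majority cycle.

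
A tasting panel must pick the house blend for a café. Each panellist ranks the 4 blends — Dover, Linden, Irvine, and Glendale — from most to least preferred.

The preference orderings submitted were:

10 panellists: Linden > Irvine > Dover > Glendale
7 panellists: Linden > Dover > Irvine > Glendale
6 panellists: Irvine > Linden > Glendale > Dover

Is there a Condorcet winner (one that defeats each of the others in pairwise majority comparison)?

Yes

Head-to-head results (23 voters total):
Dover vs Linden: Linden wins 23–0.
Dover vs Irvine: Irvine wins 16–7.
Dover vs Glendale: Dover wins 17–6.
Linden vs Irvine: Linden wins 17–6.
Linden vs Glendale: Linden wins 23–0.
Irvine vs Glendale: Irvine wins 23–0.
Linden beats each rival — Dover (23–0), Irvine (17–6), Glendale (23–0) — so Linden is the Condorcet winner.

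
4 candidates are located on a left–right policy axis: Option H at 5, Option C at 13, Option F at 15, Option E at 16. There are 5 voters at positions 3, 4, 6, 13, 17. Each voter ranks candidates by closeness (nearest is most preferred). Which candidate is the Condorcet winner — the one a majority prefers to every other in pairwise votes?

With single-peaked preferences on a line, the Condorcet winner is the candidate closest to the median voter.
The median voter (position 6) is closest to Option H at 5.
Check: Option H vs Option E — voters closer to Option H: 3 of 5.

Option H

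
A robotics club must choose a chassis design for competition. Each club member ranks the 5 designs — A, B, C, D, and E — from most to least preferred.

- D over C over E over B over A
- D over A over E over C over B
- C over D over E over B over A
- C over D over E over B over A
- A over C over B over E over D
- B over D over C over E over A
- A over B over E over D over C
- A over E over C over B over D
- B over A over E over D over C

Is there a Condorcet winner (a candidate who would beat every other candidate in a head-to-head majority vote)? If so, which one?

No Condorcet winner

Head-to-head results (9 voters total):
A vs B: B wins 5–4.
A vs C: A wins 5–4.
A vs D: D wins 5–4.
A vs E: A wins 5–4.
B vs C: C wins 6–3.
B vs D: B wins 5–4.
B vs E: E wins 5–4.
C vs D: D wins 5–4.
C vs E: C wins 5–4.
D vs E: D wins 5–4.
No candidate beats all others: A beats C beats B beats A, a majority cycle.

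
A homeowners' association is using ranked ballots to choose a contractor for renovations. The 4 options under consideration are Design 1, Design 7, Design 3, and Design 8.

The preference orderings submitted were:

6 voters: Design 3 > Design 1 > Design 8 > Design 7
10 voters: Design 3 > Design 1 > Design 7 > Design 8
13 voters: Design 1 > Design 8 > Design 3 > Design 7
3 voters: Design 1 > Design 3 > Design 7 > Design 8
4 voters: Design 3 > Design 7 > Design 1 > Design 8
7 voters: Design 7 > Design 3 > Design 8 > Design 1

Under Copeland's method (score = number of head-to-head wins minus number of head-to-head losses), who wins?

Design 3

Pairwise results:
  Design 1 vs Design 7: Design 1 wins 32–11.
  Design 1 vs Design 3: Design 3 wins 27–16.
  Design 1 vs Design 8: Design 1 wins 36–7.
  Design 7 vs Design 3: Design 3 wins 36–7.
  Design 7 vs Design 8: Design 7 wins 24–19.
  Design 3 vs Design 8: Design 3 wins 30–13.
Copeland scores (wins − losses):
  Design 1: 2 − 1 = 1
  Design 7: 1 − 2 = -1
  Design 3: 3 − 0 = 3
  Design 8: 0 − 3 = -3
Design 3 has the best Copeland score.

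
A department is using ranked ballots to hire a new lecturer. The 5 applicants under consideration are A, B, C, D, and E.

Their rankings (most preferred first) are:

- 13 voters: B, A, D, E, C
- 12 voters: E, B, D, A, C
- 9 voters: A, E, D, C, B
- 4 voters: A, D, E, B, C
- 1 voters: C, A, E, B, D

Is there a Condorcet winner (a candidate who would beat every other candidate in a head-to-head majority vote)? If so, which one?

Head-to-head results (39 voters total):
A vs B: B wins 25–14.
A vs C: A wins 38–1.
A vs D: A wins 27–12.
A vs E: A wins 27–12.
B vs C: B wins 29–10.
B vs D: B wins 26–13.
B vs E: E wins 26–13.
C vs D: D wins 38–1.
C vs E: E wins 38–1.
D vs E: E wins 22–17.
No candidate beats all others: A beats E beats B beats A, a majority cycle.

No Condorcet winner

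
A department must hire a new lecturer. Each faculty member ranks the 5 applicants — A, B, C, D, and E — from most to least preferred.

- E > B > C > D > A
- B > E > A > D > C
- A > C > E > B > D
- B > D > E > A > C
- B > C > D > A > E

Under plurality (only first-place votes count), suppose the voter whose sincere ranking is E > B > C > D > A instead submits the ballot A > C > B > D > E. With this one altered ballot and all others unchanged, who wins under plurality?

First-place totals with the altered ballot: A 2, B 3, C 0, D 0, E 0.
The winner is unchanged: still B.

B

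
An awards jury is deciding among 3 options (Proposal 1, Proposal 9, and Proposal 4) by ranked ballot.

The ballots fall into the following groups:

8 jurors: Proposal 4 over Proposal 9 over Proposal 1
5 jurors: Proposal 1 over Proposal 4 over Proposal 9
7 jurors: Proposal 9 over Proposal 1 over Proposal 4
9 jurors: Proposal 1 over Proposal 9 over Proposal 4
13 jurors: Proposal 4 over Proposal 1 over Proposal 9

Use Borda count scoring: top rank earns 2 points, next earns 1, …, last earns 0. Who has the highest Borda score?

Proposal 1

Borda scores:
  Proposal 1: 8·0 + 5·2 + 7·1 + 9·2 + 13·1 = 48
  Proposal 9: 8·1 + 5·0 + 7·2 + 9·1 + 13·0 = 31
  Proposal 4: 8·2 + 5·1 + 7·0 + 9·0 + 13·2 = 47
Proposal 1 has the highest total.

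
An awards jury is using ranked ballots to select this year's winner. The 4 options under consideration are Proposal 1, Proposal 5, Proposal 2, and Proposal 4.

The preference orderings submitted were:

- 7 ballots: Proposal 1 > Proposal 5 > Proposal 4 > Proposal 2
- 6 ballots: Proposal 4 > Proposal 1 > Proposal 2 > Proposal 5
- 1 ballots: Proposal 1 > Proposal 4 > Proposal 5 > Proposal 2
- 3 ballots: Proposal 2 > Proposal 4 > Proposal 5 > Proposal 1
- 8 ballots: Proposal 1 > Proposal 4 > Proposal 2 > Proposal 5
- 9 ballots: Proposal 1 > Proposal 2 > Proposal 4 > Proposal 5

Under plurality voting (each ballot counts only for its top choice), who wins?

First-place vote totals:
  Proposal 1: 25
  Proposal 5: 0
  Proposal 2: 3
  Proposal 4: 6
Proposal 1 has the most first-place votes.

Proposal 1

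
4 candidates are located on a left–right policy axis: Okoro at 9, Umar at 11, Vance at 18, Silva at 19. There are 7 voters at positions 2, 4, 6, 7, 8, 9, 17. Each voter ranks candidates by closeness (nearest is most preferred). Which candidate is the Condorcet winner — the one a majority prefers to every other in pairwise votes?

Okoro

With single-peaked preferences on a line, the Condorcet winner is the candidate closest to the median voter.
The median voter (position 7) is closest to Okoro at 9.
Check: Okoro vs Silva — voters closer to Okoro: 6 of 7.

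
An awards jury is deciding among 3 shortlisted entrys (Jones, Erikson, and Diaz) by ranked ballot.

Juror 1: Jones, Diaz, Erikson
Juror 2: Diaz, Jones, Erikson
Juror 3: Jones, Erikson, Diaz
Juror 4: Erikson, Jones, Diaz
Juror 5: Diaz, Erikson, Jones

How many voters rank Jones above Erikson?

3

Ballots ranking Jones above Erikson: 3.
Ballots ranking Erikson above Jones: 2.
So 3 of 5 voters prefer Jones to Erikson.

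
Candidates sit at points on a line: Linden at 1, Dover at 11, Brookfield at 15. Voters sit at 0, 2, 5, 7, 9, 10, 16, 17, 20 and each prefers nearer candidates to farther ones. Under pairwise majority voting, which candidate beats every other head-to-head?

With single-peaked preferences on a line, the Condorcet winner is the candidate closest to the median voter.
The median voter (position 9) is closest to Dover at 11.
Check: Dover vs Linden — voters closer to Dover: 6 of 9.

Dover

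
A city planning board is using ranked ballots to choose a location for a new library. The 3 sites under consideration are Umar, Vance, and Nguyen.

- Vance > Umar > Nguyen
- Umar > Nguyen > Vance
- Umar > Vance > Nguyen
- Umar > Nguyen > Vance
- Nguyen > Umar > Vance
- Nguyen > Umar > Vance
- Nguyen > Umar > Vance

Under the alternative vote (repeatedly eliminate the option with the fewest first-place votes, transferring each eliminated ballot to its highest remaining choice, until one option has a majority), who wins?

Umar

Round 1: Umar 3, Nguyen 3, Vance 1. Vance has the fewest and is eliminated.
Round 2: Umar 4, Nguyen 3. Umar has a majority.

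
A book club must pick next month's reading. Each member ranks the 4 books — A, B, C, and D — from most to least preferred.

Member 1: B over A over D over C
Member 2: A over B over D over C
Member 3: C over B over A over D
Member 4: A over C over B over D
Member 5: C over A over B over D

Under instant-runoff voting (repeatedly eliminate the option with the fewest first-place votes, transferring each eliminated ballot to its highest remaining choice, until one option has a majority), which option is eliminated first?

Round 1: A 2, C 2, B 1, D 0. D has the fewest and is eliminated.
Round 2: A 2, C 2, B 1. B has the fewest and is eliminated.
Round 3: A 3, C 2. A has a majority.

D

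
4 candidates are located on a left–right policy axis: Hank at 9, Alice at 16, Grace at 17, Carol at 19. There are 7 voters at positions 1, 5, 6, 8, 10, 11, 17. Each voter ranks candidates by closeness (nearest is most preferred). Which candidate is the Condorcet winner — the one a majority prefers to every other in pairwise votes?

With single-peaked preferences on a line, the Condorcet winner is the candidate closest to the median voter.
The median voter (position 8) is closest to Hank at 9.
Check: Hank vs Alice — voters closer to Hank: 6 of 7.

Hank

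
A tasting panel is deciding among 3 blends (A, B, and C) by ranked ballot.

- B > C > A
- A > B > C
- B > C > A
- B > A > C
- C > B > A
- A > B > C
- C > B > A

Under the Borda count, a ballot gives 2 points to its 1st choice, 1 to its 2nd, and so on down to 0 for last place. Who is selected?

B

Borda scores:
  A: 0 + 2 + 0 + 1 + 0 + 2 + 0 = 5
  B: 2 + 1 + 2 + 2 + 1 + 1 + 1 = 10
  C: 1 + 0 + 1 + 0 + 2 + 0 + 2 = 6
B has the highest total.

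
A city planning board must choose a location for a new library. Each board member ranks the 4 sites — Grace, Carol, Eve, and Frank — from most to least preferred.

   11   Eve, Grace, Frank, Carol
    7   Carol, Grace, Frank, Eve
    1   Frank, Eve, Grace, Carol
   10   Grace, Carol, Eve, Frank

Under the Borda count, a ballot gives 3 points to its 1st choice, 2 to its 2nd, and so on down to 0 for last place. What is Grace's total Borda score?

Borda scores:
  Grace: 11·2 + 7·2 + 1 + 10·3 = 67
  Carol: 11·0 + 7·3 + 0 + 10·2 = 41
  Eve: 11·3 + 7·0 + 2 + 10·1 = 45
  Frank: 11·1 + 7·1 + 3 + 10·0 = 21

67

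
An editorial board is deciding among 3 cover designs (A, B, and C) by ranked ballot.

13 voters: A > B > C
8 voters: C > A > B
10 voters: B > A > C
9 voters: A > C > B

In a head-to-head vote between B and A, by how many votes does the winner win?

Ballots ranking B above A: 10.
Ballots ranking A above B: 13+8+9 = 30.
A wins 30–10, a margin of 20.

20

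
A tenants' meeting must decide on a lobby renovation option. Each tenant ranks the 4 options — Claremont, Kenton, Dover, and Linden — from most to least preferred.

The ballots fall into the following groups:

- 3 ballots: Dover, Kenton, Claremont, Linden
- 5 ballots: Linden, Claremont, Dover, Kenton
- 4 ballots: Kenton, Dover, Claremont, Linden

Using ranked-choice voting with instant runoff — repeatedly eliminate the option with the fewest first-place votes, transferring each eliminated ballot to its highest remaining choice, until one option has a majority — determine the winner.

Kenton

Round 1: Linden 5, Kenton 4, Dover 3, Claremont 0. Claremont has the fewest and is eliminated.
Round 2: Linden 5, Kenton 4, Dover 3. Dover has the fewest and is eliminated.
Round 3: Kenton 7, Linden 5. Kenton has a majority.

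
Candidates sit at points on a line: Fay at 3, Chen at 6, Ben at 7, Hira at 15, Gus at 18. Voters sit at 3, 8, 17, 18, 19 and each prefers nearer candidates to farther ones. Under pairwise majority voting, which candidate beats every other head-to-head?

With single-peaked preferences on a line, the Condorcet winner is the candidate closest to the median voter.
The median voter (position 17) is closest to Gus at 18.
Check: Gus vs Chen — voters closer to Gus: 3 of 5.

Gus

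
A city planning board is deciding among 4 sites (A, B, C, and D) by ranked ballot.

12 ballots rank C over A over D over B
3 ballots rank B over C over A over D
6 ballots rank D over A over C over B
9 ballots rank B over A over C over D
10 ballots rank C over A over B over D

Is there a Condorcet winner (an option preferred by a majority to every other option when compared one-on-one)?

Yes

Head-to-head results (40 voters total):
A vs B: A wins 28–12.
A vs C: C wins 25–15.
A vs D: A wins 34–6.
B vs C: C wins 28–12.
B vs D: B wins 22–18.
C vs D: C wins 34–6.
C beats each rival — A (25–15), B (28–12), D (34–6) — so C is the Condorcet winner.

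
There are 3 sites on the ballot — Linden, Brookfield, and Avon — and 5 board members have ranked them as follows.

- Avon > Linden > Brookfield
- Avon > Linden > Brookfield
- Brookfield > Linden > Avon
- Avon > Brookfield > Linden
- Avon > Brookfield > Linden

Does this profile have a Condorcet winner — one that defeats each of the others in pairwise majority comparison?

Head-to-head results (5 voters total):
Linden vs Brookfield: Brookfield wins 3–2.
Linden vs Avon: Avon wins 4–1.
Brookfield vs Avon: Avon wins 4–1.
Avon beats each rival — Linden (4–1), Brookfield (4–1) — so Avon is the Condorcet winner.

Yes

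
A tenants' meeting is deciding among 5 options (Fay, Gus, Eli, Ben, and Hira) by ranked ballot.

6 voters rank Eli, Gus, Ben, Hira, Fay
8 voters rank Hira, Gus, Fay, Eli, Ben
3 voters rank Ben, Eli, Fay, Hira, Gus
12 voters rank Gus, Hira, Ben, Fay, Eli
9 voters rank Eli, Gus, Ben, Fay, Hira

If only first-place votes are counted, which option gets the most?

Eli

First-place vote totals:
  Fay: 0
  Gus: 12
  Eli: 15
  Ben: 3
  Hira: 8
Eli has the most first-place votes.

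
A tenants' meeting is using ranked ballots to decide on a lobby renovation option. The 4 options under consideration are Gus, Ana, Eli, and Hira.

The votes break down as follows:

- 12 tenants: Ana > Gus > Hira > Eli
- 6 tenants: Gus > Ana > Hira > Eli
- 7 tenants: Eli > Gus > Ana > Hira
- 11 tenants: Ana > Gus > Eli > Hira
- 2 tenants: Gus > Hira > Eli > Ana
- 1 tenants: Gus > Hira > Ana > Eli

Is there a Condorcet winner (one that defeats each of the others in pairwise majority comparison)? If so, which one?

Head-to-head results (39 voters total):
Gus vs Ana: Ana wins 23–16.
Gus vs Eli: Gus wins 32–7.
Gus vs Hira: Gus wins 39–0.
Ana vs Eli: Ana wins 30–9.
Ana vs Hira: Ana wins 36–3.
Eli vs Hira: Hira wins 21–18.
Ana beats each rival — Gus (23–16), Eli (30–9), Hira (36–3) — so Ana is the Condorcet winner.

Ana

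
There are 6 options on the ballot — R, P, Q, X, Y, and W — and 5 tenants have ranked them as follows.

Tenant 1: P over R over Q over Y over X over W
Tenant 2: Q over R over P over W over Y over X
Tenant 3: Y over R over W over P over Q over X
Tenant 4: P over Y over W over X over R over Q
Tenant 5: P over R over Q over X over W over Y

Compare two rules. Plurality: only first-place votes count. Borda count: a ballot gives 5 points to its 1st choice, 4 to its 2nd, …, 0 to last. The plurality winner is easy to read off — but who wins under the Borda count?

Plurality first-place counts: R 0, P 3, Q 1, X 0, Y 1, W 0 → P.
Borda totals: R 17, P 20, Q 12, X 5, Y 12, W 9 → P.

P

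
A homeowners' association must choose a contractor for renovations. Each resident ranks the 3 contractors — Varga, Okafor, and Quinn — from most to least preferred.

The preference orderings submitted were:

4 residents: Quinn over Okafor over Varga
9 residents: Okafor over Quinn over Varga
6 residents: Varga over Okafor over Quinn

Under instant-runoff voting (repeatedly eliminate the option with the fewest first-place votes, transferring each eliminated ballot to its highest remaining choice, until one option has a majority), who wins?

Round 1: Okafor 9, Varga 6, Quinn 4. Quinn has the fewest and is eliminated.
Round 2: Okafor 13, Varga 6. Okafor has a majority.

Okafor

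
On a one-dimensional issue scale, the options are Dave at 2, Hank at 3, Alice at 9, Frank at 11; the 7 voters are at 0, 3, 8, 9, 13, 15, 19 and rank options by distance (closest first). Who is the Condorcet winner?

Alice

With single-peaked preferences on a line, the Condorcet winner is the candidate closest to the median voter.
The median voter (position 9) is closest to Alice at 9.
Check: Alice vs Frank — voters closer to Alice: 4 of 7.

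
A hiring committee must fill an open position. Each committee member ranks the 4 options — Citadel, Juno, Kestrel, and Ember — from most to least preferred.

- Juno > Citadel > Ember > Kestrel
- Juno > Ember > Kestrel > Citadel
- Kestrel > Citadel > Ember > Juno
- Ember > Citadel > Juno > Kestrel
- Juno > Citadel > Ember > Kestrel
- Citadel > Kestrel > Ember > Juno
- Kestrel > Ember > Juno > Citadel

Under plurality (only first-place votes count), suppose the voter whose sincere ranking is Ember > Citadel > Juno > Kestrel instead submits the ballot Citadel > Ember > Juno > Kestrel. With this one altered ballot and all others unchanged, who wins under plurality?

First-place totals with the altered ballot: Citadel 2, Juno 3, Kestrel 2, Ember 0.
The winner is unchanged: still Juno.

Juno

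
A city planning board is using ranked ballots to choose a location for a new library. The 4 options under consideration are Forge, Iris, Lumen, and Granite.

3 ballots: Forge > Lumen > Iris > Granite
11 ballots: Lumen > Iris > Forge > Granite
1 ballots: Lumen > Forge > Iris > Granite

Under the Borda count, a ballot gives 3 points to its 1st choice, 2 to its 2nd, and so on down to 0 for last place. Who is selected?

Borda scores:
  Forge: 3·3 + 11·1 + 2 = 22
  Iris: 3·1 + 11·2 + 1 = 26
  Lumen: 3·2 + 11·3 + 3 = 42
  Granite: 3·0 + 11·0 + 0 = 0
Lumen has the highest total.

Lumen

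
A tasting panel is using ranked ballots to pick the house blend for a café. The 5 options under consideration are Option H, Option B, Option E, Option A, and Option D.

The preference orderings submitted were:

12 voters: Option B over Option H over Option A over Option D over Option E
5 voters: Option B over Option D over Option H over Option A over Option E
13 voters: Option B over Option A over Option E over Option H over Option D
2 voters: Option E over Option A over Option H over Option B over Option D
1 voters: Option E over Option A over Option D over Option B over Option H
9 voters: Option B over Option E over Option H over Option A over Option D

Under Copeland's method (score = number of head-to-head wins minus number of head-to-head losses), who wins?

Pairwise results:
  Option H vs Option B: Option B wins 40–2.
  Option H vs Option E: Option E wins 25–17.
  Option H vs Option A: Option H wins 26–16.
  Option H vs Option D: Option H wins 36–6.
  Option B vs Option E: Option B wins 39–3.
  Option B vs Option A: Option B wins 39–3.
  Option B vs Option D: Option B wins 41–1.
  Option E vs Option A: Option A wins 30–12.
  Option E vs Option D: Option E wins 25–17.
  Option A vs Option D: Option A wins 37–5.
Copeland scores (wins − losses):
  Option H: 2 − 2 = 0
  Option B: 4 − 0 = 4
  Option E: 2 − 2 = 0
  Option A: 2 − 2 = 0
  Option D: 0 − 4 = -4
Option B has the best Copeland score.

Option B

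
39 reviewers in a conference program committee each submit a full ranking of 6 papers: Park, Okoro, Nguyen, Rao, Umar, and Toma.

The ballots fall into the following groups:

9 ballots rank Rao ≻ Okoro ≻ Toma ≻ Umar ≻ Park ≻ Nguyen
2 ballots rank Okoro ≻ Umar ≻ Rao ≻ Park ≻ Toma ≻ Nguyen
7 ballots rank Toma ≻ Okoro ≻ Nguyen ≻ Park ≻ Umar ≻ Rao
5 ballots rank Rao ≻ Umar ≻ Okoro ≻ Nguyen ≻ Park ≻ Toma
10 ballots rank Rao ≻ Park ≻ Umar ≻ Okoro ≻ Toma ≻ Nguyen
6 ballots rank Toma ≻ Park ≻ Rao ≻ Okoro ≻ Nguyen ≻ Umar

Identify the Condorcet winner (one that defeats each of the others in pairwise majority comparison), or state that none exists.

Rao

Head-to-head results (39 voters total):
Park vs Okoro: Okoro wins 23–16.
Park vs Nguyen: Park wins 27–12.
Park vs Rao: Rao wins 26–13.
Park vs Umar: Park wins 23–16.
Park vs Toma: Toma wins 22–17.
Okoro vs Nguyen: Okoro wins 39–0.
Okoro vs Rao: Rao wins 30–9.
Okoro vs Umar: Okoro wins 24–15.
Okoro vs Toma: Okoro wins 26–13.
Nguyen vs Rao: Rao wins 32–7.
Nguyen vs Umar: Umar wins 26–13.
Nguyen vs Toma: Toma wins 34–5.
Rao vs Umar: Rao wins 30–9.
Rao vs Toma: Rao wins 26–13.
Umar vs Toma: Toma wins 22–17.
Rao beats each rival — Park (26–13), Okoro (30–9), Nguyen (32–7), Umar (30–9), Toma (26–13) — so Rao is the Condorcet winner.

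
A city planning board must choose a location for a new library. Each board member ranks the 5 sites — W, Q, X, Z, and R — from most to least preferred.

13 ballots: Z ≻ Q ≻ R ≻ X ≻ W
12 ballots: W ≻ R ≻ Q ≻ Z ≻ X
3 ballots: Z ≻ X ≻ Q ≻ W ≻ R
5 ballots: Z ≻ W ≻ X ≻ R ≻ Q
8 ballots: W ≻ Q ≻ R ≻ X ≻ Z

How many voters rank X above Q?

Ballots ranking X above Q: 3+5 = 8.
Ballots ranking Q above X: 13+12+8 = 33.
So 8 of 41 voters prefer X to Q.

8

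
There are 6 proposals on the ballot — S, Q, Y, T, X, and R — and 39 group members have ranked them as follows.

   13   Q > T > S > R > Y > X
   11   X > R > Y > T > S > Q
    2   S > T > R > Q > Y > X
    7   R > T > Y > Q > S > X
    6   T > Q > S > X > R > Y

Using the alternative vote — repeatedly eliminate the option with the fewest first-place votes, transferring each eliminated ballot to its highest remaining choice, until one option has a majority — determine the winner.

Round 1: Q 13, X 11, R 7, T 6, S 2, Y 0. Y has the fewest and is eliminated.
Round 2: Q 13, X 11, R 7, T 6, S 2. S has the fewest and is eliminated.
Round 3: Q 13, X 11, T 8, R 7. R has the fewest and is eliminated.
Round 4: T 15, Q 13, X 11. X has the fewest and is eliminated.
Round 5: T 26, Q 13. T has a majority.

T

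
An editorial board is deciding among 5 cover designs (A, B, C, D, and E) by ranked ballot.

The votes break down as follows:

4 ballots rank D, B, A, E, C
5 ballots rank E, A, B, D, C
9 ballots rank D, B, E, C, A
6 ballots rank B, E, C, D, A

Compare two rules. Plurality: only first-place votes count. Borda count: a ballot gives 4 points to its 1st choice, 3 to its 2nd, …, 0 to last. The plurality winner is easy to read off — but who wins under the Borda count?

B

Plurality first-place counts: A 0, B 6, C 0, D 13, E 5 → D.
Borda totals: A 23, B 73, C 21, D 63, E 60 → B.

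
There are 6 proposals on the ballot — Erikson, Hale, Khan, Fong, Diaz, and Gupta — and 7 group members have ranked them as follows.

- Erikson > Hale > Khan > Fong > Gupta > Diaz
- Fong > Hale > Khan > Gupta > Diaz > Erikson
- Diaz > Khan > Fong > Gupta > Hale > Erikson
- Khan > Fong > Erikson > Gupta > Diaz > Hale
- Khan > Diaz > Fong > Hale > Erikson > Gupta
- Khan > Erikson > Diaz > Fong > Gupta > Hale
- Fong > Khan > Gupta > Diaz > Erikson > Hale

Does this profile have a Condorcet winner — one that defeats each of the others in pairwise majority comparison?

Yes

Head-to-head results (7 voters total):
Erikson vs Hale: Erikson wins 4–3.
Erikson vs Khan: Khan wins 6–1.
Erikson vs Fong: Fong wins 5–2.
Erikson vs Diaz: Diaz wins 4–3.
Erikson vs Gupta: Erikson wins 4–3.
Hale vs Khan: Khan wins 5–2.
Hale vs Fong: Fong wins 6–1.
Hale vs Diaz: Diaz wins 5–2.
Hale vs Gupta: Gupta wins 4–3.
Khan vs Fong: Khan wins 5–2.
Khan vs Diaz: Khan wins 6–1.
Khan vs Gupta: Khan wins 7–0.
Fong vs Diaz: Fong wins 4–3.
Fong vs Gupta: Fong wins 7–0.
Diaz vs Gupta: Gupta wins 4–3.
Khan beats each rival — Erikson (6–1), Hale (5–2), Fong (5–2), Diaz (6–1), Gupta (7–0) — so Khan is the Condorcet winner.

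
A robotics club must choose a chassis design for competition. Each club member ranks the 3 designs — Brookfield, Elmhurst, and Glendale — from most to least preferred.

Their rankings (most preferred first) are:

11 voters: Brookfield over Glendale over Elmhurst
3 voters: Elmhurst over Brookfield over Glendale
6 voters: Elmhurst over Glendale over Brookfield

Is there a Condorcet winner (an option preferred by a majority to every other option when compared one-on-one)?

Head-to-head results (20 voters total):
Brookfield vs Elmhurst: Brookfield wins 11–9.
Brookfield vs Glendale: Brookfield wins 14–6.
Elmhurst vs Glendale: Glendale wins 11–9.
Brookfield beats each rival — Elmhurst (11–9), Glendale (14–6) — so Brookfield is the Condorcet winner.

Yes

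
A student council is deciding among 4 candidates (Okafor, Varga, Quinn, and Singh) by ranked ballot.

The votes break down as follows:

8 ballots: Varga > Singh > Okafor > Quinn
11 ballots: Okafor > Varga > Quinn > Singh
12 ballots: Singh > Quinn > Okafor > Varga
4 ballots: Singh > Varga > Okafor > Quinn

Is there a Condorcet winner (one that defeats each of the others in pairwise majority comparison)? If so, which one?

There is no Condorcet winner

Head-to-head results (35 voters total):
Okafor vs Varga: Okafor wins 23–12.
Okafor vs Quinn: Okafor wins 23–12.
Okafor vs Singh: Singh wins 24–11.
Varga vs Quinn: Varga wins 23–12.
Varga vs Singh: Varga wins 19–16.
Quinn vs Singh: Singh wins 24–11.
No candidate beats all others: Okafor beats Varga beats Singh beats Okafor, a majority cycle.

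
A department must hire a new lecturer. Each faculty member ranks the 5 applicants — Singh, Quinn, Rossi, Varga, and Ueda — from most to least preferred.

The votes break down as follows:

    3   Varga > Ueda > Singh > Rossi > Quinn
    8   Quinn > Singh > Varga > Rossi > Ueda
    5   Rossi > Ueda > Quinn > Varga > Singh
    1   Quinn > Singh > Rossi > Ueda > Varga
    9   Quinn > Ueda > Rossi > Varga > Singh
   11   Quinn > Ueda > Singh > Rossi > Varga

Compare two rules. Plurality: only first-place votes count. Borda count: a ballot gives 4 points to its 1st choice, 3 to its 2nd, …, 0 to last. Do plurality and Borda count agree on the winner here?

Yes

Plurality first-place counts: Singh 0, Quinn 29, Rossi 5, Varga 3, Ueda 0 → Quinn.
Borda totals: Singh 55, Quinn 126, Rossi 62, Varga 42, Ueda 85 → Quinn.
The two rules agree on Quinn.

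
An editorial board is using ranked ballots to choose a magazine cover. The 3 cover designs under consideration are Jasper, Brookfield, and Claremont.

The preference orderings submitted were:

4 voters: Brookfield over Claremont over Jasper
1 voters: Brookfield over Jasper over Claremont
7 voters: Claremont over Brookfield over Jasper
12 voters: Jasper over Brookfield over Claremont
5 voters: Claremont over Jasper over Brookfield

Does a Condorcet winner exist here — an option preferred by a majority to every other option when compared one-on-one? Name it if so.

None — there is no Condorcet winner

Head-to-head results (29 voters total):
Jasper vs Brookfield: Jasper wins 17–12.
Jasper vs Claremont: Claremont wins 16–13.
Brookfield vs Claremont: Brookfield wins 17–12.
No candidate beats all others: Jasper beats Brookfield beats Claremont beats Jasper, a majority cycle.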